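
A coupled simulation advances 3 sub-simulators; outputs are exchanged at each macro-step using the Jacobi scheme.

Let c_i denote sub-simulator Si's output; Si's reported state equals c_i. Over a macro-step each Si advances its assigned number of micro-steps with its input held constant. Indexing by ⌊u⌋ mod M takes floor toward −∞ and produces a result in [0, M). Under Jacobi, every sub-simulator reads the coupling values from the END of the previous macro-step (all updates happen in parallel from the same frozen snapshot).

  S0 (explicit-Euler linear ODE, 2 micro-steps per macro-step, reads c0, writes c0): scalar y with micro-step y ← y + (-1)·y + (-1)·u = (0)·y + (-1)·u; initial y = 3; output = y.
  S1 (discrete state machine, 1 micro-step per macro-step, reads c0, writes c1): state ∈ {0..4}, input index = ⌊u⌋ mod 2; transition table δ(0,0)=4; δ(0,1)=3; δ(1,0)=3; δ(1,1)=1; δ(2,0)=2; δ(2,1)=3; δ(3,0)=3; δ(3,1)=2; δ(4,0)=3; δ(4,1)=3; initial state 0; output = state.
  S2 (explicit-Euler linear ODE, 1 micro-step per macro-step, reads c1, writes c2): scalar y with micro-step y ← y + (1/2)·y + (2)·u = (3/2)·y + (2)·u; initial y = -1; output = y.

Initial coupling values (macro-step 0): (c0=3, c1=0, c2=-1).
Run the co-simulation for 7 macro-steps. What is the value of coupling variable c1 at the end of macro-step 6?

macro 1: S0 reads c0=3 → after 2×micro: -3; S1 reads c0=3 → after 1×micro: 3; S2 reads c1=0 → after 1×micro: -3/2 ⇒ (c0=-3, c1=3, c2=-3/2)
macro 2: S0 reads c0=-3 → after 2×micro: 3; S1 reads c0=-3 → after 1×micro: 2; S2 reads c1=3 → after 1×micro: 15/4 ⇒ (c0=3, c1=2, c2=15/4)
macro 3: S0 reads c0=3 → after 2×micro: -3; S1 reads c0=3 → after 1×micro: 3; S2 reads c1=2 → after 1×micro: 77/8 ⇒ (c0=-3, c1=3, c2=77/8)
macro 4: S0 reads c0=-3 → after 2×micro: 3; S1 reads c0=-3 → after 1×micro: 2; S2 reads c1=3 → after 1×micro: 327/16 ⇒ (c0=3, c1=2, c2=327/16)
macro 5: S0 reads c0=3 → after 2×micro: -3; S1 reads c0=3 → after 1×micro: 3; S2 reads c1=2 → after 1×micro: 1109/32 ⇒ (c0=-3, c1=3, c2=1109/32)
macro 6: S0 reads c0=-3 → after 2×micro: 3; S1 reads c0=-3 → after 1×micro: 2; S2 reads c1=3 → after 1×micro: 3711/64 ⇒ (c0=3, c1=2, c2=3711/64)
macro 7: S0 reads c0=3 → after 2×micro: -3; S1 reads c0=3 → after 1×micro: 3; S2 reads c1=2 → after 1×micro: 11645/128 ⇒ (c0=-3, c1=3, c2=11645/128)

c1 at macro-step 6 = 2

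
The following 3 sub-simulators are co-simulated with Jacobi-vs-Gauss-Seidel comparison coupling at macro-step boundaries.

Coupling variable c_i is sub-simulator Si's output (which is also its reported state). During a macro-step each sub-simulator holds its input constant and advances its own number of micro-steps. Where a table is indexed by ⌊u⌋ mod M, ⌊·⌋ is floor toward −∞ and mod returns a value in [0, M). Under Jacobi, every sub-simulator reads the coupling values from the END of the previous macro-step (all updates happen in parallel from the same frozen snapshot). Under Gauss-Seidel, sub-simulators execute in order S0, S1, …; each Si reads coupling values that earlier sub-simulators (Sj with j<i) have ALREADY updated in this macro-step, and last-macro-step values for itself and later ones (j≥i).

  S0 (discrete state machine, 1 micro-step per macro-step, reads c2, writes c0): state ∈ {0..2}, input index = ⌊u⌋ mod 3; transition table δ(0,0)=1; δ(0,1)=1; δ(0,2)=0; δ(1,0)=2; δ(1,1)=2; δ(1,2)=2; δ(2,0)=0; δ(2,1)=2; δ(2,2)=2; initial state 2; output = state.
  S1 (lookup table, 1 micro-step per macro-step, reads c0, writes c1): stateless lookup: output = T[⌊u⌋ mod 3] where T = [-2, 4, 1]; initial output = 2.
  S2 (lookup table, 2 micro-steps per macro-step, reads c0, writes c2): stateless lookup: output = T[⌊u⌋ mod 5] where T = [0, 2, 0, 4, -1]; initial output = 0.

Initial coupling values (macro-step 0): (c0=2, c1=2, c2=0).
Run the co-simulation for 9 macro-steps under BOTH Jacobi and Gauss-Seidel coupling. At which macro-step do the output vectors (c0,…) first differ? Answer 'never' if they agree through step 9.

[Jacobi] macro 1: S0 reads c2=0 → after 1×micro: 0; S1 reads c0=2 → after 1×micro: 1; S2 reads c0=2 → after 2×micro: 0 ⇒ (c0=0, c1=1, c2=0)
[Jacobi] macro 2: S0 reads c2=0 → after 1×micro: 1; S1 reads c0=0 → after 1×micro: -2; S2 reads c0=0 → after 2×micro: 0 ⇒ (c0=1, c1=-2, c2=0)
[Jacobi] macro 3: S0 reads c2=0 → after 1×micro: 2; S1 reads c0=1 → after 1×micro: 4; S2 reads c0=1 → after 2×micro: 2 ⇒ (c0=2, c1=4, c2=2)
[Jacobi] macro 4: S0 reads c2=2 → after 1×micro: 2; S1 reads c0=2 → after 1×micro: 1; S2 reads c0=2 → after 2×micro: 0 ⇒ (c0=2, c1=1, c2=0)
[Jacobi] macro 5: S0 reads c2=0 → after 1×micro: 0; S1 reads c0=2 → after 1×micro: 1; S2 reads c0=2 → after 2×micro: 0 ⇒ (c0=0, c1=1, c2=0)
[Jacobi] macro 6: S0 reads c2=0 → after 1×micro: 1; S1 reads c0=0 → after 1×micro: -2; S2 reads c0=0 → after 2×micro: 0 ⇒ (c0=1, c1=-2, c2=0)
[Jacobi] macro 7: S0 reads c2=0 → after 1×micro: 2; S1 reads c0=1 → after 1×micro: 4; S2 reads c0=1 → after 2×micro: 2 ⇒ (c0=2, c1=4, c2=2)
[Jacobi] macro 8: S0 reads c2=2 → after 1×micro: 2; S1 reads c0=2 → after 1×micro: 1; S2 reads c0=2 → after 2×micro: 0 ⇒ (c0=2, c1=1, c2=0)
[Jacobi] macro 9: S0 reads c2=0 → after 1×micro: 0; S1 reads c0=2 → after 1×micro: 1; S2 reads c0=2 → after 2×micro: 0 ⇒ (c0=0, c1=1, c2=0)
[Gauss-Seidel] macro 1: S0 reads c2=0 → after 1×micro: 0; S1 reads c0=0 → after 1×micro: -2; S2 reads c0=0 → after 2×micro: 0 ⇒ (c0=0, c1=-2, c2=0)
[Gauss-Seidel] macro 2: S0 reads c2=0 → after 1×micro: 1; S1 reads c0=1 → after 1×micro: 4; S2 reads c0=1 → after 2×micro: 2 ⇒ (c0=1, c1=4, c2=2)
[Gauss-Seidel] macro 3: S0 reads c2=2 → after 1×micro: 2; S1 reads c0=2 → after 1×micro: 1; S2 reads c0=2 → after 2×micro: 0 ⇒ (c0=2, c1=1, c2=0)
[Gauss-Seidel] macro 4: S0 reads c2=0 → after 1×micro: 0; S1 reads c0=0 → after 1×micro: -2; S2 reads c0=0 → after 2×micro: 0 ⇒ (c0=0, c1=-2, c2=0)
[Gauss-Seidel] macro 5: S0 reads c2=0 → after 1×micro: 1; S1 reads c0=1 → after 1×micro: 4; S2 reads c0=1 → after 2×micro: 2 ⇒ (c0=1, c1=4, c2=2)
[Gauss-Seidel] macro 6: S0 reads c2=2 → after 1×micro: 2; S1 reads c0=2 → after 1×micro: 1; S2 reads c0=2 → after 2×micro: 0 ⇒ (c0=2, c1=1, c2=0)
[Gauss-Seidel] macro 7: S0 reads c2=0 → after 1×micro: 0; S1 reads c0=0 → after 1×micro: -2; S2 reads c0=0 → after 2×micro: 0 ⇒ (c0=0, c1=-2, c2=0)
[Gauss-Seidel] macro 8: S0 reads c2=0 → after 1×micro: 1; S1 reads c0=1 → after 1×micro: 4; S2 reads c0=1 → after 2×micro: 2 ⇒ (c0=1, c1=4, c2=2)
[Gauss-Seidel] macro 9: S0 reads c2=2 → after 1×micro: 2; S1 reads c0=2 → after 1×micro: 1; S2 reads c0=2 → after 2×micro: 0 ⇒ (c0=2, c1=1, c2=0)

first divergence at macro-step: 1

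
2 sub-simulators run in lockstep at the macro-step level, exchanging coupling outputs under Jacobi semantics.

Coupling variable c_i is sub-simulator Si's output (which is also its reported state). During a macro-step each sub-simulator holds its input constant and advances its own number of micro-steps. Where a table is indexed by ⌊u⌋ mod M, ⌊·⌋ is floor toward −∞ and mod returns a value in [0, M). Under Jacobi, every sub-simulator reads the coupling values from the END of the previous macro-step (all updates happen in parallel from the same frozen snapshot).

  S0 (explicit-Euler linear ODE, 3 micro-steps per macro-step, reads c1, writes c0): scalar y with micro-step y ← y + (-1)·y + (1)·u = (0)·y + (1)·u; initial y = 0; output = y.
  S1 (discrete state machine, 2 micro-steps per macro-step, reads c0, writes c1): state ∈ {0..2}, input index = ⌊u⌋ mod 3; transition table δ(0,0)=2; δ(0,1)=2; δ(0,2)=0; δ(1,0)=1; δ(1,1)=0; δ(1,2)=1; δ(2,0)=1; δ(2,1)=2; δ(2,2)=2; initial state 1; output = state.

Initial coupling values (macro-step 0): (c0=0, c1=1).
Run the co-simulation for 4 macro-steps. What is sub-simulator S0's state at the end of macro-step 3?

S0 state at macro-step 3 = 2

macro 1: S0 reads c1=1 → after 3×micro: 1; S1 reads c0=0 → after 2×micro: 1 ⇒ (c0=1, c1=1)
macro 2: S0 reads c1=1 → after 3×micro: 1; S1 reads c0=1 → after 2×micro: 2 ⇒ (c0=1, c1=2)
macro 3: S0 reads c1=2 → after 3×micro: 2; S1 reads c0=1 → after 2×micro: 2 ⇒ (c0=2, c1=2)
macro 4: S0 reads c1=2 → after 3×micro: 2; S1 reads c0=2 → after 2×micro: 2 ⇒ (c0=2, c1=2)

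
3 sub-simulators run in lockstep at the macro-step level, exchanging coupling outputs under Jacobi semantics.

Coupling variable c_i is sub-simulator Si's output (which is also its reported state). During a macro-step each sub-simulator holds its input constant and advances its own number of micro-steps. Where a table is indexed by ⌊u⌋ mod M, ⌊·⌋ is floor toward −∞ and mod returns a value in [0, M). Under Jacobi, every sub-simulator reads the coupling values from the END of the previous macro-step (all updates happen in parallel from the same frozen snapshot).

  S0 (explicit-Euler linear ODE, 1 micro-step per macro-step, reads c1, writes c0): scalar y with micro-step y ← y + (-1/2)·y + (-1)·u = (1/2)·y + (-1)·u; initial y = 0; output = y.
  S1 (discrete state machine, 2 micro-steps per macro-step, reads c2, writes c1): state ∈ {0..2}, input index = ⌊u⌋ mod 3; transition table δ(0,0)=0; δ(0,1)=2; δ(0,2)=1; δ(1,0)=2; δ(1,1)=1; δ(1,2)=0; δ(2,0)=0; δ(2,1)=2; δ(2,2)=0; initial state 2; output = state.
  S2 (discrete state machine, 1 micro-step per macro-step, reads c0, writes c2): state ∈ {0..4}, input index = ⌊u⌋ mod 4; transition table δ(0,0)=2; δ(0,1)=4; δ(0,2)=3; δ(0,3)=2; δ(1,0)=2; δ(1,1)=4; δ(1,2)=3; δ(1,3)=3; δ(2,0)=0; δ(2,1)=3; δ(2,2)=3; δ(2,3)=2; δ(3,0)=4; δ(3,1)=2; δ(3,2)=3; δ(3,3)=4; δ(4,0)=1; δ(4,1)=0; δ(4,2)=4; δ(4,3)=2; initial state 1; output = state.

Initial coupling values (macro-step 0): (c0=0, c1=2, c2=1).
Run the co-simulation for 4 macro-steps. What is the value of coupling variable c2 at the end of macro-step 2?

macro 1: S0 reads c1=2 → after 1×micro: -2; S1 reads c2=1 → after 2×micro: 2; S2 reads c0=0 → after 1×micro: 2 ⇒ (c0=-2, c1=2, c2=2)
macro 2: S0 reads c1=2 → after 1×micro: -3; S1 reads c2=2 → after 2×micro: 1; S2 reads c0=-2 → after 1×micro: 3 ⇒ (c0=-3, c1=1, c2=3)
macro 3: S0 reads c1=1 → after 1×micro: -5/2; S1 reads c2=3 → after 2×micro: 0; S2 reads c0=-3 → after 1×micro: 2 ⇒ (c0=-5/2, c1=0, c2=2)
macro 4: S0 reads c1=0 → after 1×micro: -5/4; S1 reads c2=2 → after 2×micro: 0; S2 reads c0=-5/2 → after 1×micro: 3 ⇒ (c0=-5/4, c1=0, c2=3)

c2 at macro-step 2 = 3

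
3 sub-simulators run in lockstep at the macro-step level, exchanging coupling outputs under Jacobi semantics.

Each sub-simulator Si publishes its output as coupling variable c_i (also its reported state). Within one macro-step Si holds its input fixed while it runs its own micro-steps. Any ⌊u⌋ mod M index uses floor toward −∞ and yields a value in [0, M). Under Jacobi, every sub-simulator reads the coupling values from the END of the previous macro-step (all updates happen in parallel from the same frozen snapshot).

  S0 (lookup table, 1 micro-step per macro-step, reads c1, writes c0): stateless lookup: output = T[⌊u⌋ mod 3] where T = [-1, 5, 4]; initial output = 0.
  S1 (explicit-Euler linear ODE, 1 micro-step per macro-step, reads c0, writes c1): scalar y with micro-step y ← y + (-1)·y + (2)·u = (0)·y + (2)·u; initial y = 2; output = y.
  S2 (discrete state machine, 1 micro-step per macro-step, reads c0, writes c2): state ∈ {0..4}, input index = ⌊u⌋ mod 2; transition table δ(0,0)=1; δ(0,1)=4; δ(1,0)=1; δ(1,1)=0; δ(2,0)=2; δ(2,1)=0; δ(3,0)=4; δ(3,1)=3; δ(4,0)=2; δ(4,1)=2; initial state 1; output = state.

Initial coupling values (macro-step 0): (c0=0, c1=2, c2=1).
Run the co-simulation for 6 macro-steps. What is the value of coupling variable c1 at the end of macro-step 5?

c1 at macro-step 5 = 10

macro 1: S0 reads c1=2 → after 1×micro: 4; S1 reads c0=0 → after 1×micro: 0; S2 reads c0=0 → after 1×micro: 1 ⇒ (c0=4, c1=0, c2=1)
macro 2: S0 reads c1=0 → after 1×micro: -1; S1 reads c0=4 → after 1×micro: 8; S2 reads c0=4 → after 1×micro: 1 ⇒ (c0=-1, c1=8, c2=1)
macro 3: S0 reads c1=8 → after 1×micro: 4; S1 reads c0=-1 → after 1×micro: -2; S2 reads c0=-1 → after 1×micro: 0 ⇒ (c0=4, c1=-2, c2=0)
macro 4: S0 reads c1=-2 → after 1×micro: 5; S1 reads c0=4 → after 1×micro: 8; S2 reads c0=4 → after 1×micro: 1 ⇒ (c0=5, c1=8, c2=1)
macro 5: S0 reads c1=8 → after 1×micro: 4; S1 reads c0=5 → after 1×micro: 10; S2 reads c0=5 → after 1×micro: 0 ⇒ (c0=4, c1=10, c2=0)
macro 6: S0 reads c1=10 → after 1×micro: 5; S1 reads c0=4 → after 1×micro: 8; S2 reads c0=4 → after 1×micro: 1 ⇒ (c0=5, c1=8, c2=1)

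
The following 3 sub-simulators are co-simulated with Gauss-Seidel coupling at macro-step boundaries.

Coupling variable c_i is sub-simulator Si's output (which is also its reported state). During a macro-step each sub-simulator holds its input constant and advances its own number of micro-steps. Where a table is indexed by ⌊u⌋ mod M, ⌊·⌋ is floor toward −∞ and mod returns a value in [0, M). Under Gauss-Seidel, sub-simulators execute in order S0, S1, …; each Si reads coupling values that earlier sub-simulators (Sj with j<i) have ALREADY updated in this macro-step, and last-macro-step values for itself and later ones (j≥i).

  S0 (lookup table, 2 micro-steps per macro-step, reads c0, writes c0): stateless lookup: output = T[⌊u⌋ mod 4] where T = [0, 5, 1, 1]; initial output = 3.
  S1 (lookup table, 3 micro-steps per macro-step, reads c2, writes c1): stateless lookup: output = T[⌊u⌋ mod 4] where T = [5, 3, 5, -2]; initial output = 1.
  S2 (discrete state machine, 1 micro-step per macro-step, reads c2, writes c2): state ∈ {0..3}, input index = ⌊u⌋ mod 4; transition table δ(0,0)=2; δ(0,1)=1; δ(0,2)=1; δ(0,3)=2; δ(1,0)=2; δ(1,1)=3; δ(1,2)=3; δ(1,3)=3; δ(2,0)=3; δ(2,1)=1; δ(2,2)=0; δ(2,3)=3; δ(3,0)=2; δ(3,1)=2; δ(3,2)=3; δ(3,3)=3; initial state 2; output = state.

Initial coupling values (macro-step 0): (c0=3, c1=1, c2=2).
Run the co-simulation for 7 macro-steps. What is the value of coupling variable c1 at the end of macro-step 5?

c1 at macro-step 5 = 5

macro 1: S0 reads c0=3 → after 2×micro: 1; S1 reads c2=2 → after 3×micro: 5; S2 reads c2=2 → after 1×micro: 0 ⇒ (c0=1, c1=5, c2=0)
macro 2: S0 reads c0=1 → after 2×micro: 5; S1 reads c2=0 → after 3×micro: 5; S2 reads c2=0 → after 1×micro: 2 ⇒ (c0=5, c1=5, c2=2)
macro 3: S0 reads c0=5 → after 2×micro: 5; S1 reads c2=2 → after 3×micro: 5; S2 reads c2=2 → after 1×micro: 0 ⇒ (c0=5, c1=5, c2=0)
macro 4: S0 reads c0=5 → after 2×micro: 5; S1 reads c2=0 → after 3×micro: 5; S2 reads c2=0 → after 1×micro: 2 ⇒ (c0=5, c1=5, c2=2)
macro 5: S0 reads c0=5 → after 2×micro: 5; S1 reads c2=2 → after 3×micro: 5; S2 reads c2=2 → after 1×micro: 0 ⇒ (c0=5, c1=5, c2=0)
macro 6: S0 reads c0=5 → after 2×micro: 5; S1 reads c2=0 → after 3×micro: 5; S2 reads c2=0 → after 1×micro: 2 ⇒ (c0=5, c1=5, c2=2)
macro 7: S0 reads c0=5 → after 2×micro: 5; S1 reads c2=2 → after 3×micro: 5; S2 reads c2=2 → after 1×micro: 0 ⇒ (c0=5, c1=5, c2=0)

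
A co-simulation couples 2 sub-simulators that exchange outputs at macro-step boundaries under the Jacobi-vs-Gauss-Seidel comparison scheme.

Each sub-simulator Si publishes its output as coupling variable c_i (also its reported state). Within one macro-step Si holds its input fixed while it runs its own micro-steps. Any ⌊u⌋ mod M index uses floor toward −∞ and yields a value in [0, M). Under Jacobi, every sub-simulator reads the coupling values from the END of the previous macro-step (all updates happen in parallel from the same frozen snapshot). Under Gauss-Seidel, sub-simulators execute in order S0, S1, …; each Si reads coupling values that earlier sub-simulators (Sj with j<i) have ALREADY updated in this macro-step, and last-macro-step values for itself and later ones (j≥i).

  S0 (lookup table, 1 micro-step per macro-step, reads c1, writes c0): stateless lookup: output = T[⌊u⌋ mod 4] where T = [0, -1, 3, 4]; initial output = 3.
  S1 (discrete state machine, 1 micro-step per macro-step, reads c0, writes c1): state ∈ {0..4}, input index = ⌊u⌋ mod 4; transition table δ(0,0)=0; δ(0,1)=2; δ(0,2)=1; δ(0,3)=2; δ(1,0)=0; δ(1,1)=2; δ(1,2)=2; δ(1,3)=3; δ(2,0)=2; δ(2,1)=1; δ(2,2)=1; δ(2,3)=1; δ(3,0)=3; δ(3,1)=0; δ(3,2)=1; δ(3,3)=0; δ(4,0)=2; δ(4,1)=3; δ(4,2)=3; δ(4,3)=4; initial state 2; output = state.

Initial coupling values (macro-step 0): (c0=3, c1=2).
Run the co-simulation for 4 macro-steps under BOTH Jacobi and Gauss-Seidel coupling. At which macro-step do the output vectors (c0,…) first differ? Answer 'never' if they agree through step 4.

[Jacobi] macro 1: S0 reads c1=2 → after 1×micro: 3; S1 reads c0=3 → after 1×micro: 1 ⇒ (c0=3, c1=1)
[Jacobi] macro 2: S0 reads c1=1 → after 1×micro: -1; S1 reads c0=3 → after 1×micro: 3 ⇒ (c0=-1, c1=3)
[Jacobi] macro 3: S0 reads c1=3 → after 1×micro: 4; S1 reads c0=-1 → after 1×micro: 0 ⇒ (c0=4, c1=0)
[Jacobi] macro 4: S0 reads c1=0 → after 1×micro: 0; S1 reads c0=4 → after 1×micro: 0 ⇒ (c0=0, c1=0)
[Gauss-Seidel] macro 1: S0 reads c1=2 → after 1×micro: 3; S1 reads c0=3 → after 1×micro: 1 ⇒ (c0=3, c1=1)
[Gauss-Seidel] macro 2: S0 reads c1=1 → after 1×micro: -1; S1 reads c0=-1 → after 1×micro: 3 ⇒ (c0=-1, c1=3)
[Gauss-Seidel] macro 3: S0 reads c1=3 → after 1×micro: 4; S1 reads c0=4 → after 1×micro: 3 ⇒ (c0=4, c1=3)
[Gauss-Seidel] macro 4: S0 reads c1=3 → after 1×micro: 4; S1 reads c0=4 → after 1×micro: 3 ⇒ (c0=4, c1=3)

first divergence at macro-step: 3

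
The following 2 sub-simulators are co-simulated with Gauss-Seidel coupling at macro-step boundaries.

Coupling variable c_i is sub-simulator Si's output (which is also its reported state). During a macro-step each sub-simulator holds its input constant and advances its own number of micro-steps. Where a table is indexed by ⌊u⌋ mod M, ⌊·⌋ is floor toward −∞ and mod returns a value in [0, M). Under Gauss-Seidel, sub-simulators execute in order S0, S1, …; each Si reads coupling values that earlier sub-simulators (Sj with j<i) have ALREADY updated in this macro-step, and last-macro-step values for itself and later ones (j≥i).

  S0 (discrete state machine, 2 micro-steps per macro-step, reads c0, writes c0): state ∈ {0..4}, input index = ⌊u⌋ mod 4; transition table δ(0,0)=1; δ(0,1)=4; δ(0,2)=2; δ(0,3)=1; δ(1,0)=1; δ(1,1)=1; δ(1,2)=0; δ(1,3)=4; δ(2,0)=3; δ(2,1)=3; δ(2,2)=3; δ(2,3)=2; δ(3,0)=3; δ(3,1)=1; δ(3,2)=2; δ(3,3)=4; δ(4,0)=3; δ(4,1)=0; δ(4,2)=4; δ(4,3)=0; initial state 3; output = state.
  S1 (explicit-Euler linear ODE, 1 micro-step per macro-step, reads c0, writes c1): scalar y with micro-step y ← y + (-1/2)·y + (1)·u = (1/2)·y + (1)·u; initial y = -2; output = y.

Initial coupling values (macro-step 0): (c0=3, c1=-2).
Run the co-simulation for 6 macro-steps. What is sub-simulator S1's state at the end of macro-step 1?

macro 1: S0 reads c0=3 → after 2×micro: 0; S1 reads c0=0 → after 1×micro: -1 ⇒ (c0=0, c1=-1)
macro 2: S0 reads c0=0 → after 2×micro: 1; S1 reads c0=1 → after 1×micro: 1/2 ⇒ (c0=1, c1=1/2)
macro 3: S0 reads c0=1 → after 2×micro: 1; S1 reads c0=1 → after 1×micro: 5/4 ⇒ (c0=1, c1=5/4)
macro 4: S0 reads c0=1 → after 2×micro: 1; S1 reads c0=1 → after 1×micro: 13/8 ⇒ (c0=1, c1=13/8)
macro 5: S0 reads c0=1 → after 2×micro: 1; S1 reads c0=1 → after 1×micro: 29/16 ⇒ (c0=1, c1=29/16)
macro 6: S0 reads c0=1 → after 2×micro: 1; S1 reads c0=1 → after 1×micro: 61/32 ⇒ (c0=1, c1=61/32)

S1 state at macro-step 1 = -1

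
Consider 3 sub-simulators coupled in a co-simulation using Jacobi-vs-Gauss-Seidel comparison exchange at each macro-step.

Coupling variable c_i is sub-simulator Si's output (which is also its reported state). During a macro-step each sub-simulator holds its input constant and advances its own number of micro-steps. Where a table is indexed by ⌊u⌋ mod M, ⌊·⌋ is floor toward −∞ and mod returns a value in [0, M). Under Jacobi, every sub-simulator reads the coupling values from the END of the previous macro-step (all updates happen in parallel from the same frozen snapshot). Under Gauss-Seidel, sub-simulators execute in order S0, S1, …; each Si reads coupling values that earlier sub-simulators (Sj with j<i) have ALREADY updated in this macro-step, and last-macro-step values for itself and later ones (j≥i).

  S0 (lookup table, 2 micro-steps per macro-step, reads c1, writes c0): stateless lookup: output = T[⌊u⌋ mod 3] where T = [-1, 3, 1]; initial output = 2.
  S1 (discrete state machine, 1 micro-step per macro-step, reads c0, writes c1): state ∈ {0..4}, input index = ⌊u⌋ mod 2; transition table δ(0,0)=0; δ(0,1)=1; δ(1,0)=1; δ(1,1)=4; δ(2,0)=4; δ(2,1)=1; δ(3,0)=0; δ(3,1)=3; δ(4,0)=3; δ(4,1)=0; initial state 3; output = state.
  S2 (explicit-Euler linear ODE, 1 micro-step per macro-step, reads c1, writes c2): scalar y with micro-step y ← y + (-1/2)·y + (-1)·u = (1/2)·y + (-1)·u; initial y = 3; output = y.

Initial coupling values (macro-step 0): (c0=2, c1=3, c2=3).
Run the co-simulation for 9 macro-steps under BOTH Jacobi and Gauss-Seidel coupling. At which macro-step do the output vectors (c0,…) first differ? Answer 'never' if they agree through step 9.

first divergence at macro-step: 1

[Jacobi] macro 1: S0 reads c1=3 → after 2×micro: -1; S1 reads c0=2 → after 1×micro: 0; S2 reads c1=3 → after 1×micro: -3/2 ⇒ (c0=-1, c1=0, c2=-3/2)
[Jacobi] macro 2: S0 reads c1=0 → after 2×micro: -1; S1 reads c0=-1 → after 1×micro: 1; S2 reads c1=0 → after 1×micro: -3/4 ⇒ (c0=-1, c1=1, c2=-3/4)
[Jacobi] macro 3: S0 reads c1=1 → after 2×micro: 3; S1 reads c0=-1 → after 1×micro: 4; S2 reads c1=1 → after 1×micro: -11/8 ⇒ (c0=3, c1=4, c2=-11/8)
[Jacobi] macro 4: S0 reads c1=4 → after 2×micro: 3; S1 reads c0=3 → after 1×micro: 0; S2 reads c1=4 → after 1×micro: -75/16 ⇒ (c0=3, c1=0, c2=-75/16)
[Jacobi] macro 5: S0 reads c1=0 → after 2×micro: -1; S1 reads c0=3 → after 1×micro: 1; S2 reads c1=0 → after 1×micro: -75/32 ⇒ (c0=-1, c1=1, c2=-75/32)
[Jacobi] macro 6: S0 reads c1=1 → after 2×micro: 3; S1 reads c0=-1 → after 1×micro: 4; S2 reads c1=1 → after 1×micro: -139/64 ⇒ (c0=3, c1=4, c2=-139/64)
[Jacobi] macro 7: S0 reads c1=4 → after 2×micro: 3; S1 reads c0=3 → after 1×micro: 0; S2 reads c1=4 → after 1×micro: -651/128 ⇒ (c0=3, c1=0, c2=-651/128)
[Jacobi] macro 8: S0 reads c1=0 → after 2×micro: -1; S1 reads c0=3 → after 1×micro: 1; S2 reads c1=0 → after 1×micro: -651/256 ⇒ (c0=-1, c1=1, c2=-651/256)
[Jacobi] macro 9: S0 reads c1=1 → after 2×micro: 3; S1 reads c0=-1 → after 1×micro: 4; S2 reads c1=1 → after 1×micro: -1163/512 ⇒ (c0=3, c1=4, c2=-1163/512)
[Gauss-Seidel] macro 1: S0 reads c1=3 → after 2×micro: -1; S1 reads c0=-1 → after 1×micro: 3; S2 reads c1=3 → after 1×micro: -3/2 ⇒ (c0=-1, c1=3, c2=-3/2)
[Gauss-Seidel] macro 2: S0 reads c1=3 → after 2×micro: -1; S1 reads c0=-1 → after 1×micro: 3; S2 reads c1=3 → after 1×micro: -15/4 ⇒ (c0=-1, c1=3, c2=-15/4)
[Gauss-Seidel] macro 3: S0 reads c1=3 → after 2×micro: -1; S1 reads c0=-1 → after 1×micro: 3; S2 reads c1=3 → after 1×micro: -39/8 ⇒ (c0=-1, c1=3, c2=-39/8)
[Gauss-Seidel] macro 4: S0 reads c1=3 → after 2×micro: -1; S1 reads c0=-1 → after 1×micro: 3; S2 reads c1=3 → after 1×micro: -87/16 ⇒ (c0=-1, c1=3, c2=-87/16)
[Gauss-Seidel] macro 5: S0 reads c1=3 → after 2×micro: -1; S1 reads c0=-1 → after 1×micro: 3; S2 reads c1=3 → after 1×micro: -183/32 ⇒ (c0=-1, c1=3, c2=-183/32)
[Gauss-Seidel] macro 6: S0 reads c1=3 → after 2×micro: -1; S1 reads c0=-1 → after 1×micro: 3; S2 reads c1=3 → after 1×micro: -375/64 ⇒ (c0=-1, c1=3, c2=-375/64)
[Gauss-Seidel] macro 7: S0 reads c1=3 → after 2×micro: -1; S1 reads c0=-1 → after 1×micro: 3; S2 reads c1=3 → after 1×micro: -759/128 ⇒ (c0=-1, c1=3, c2=-759/128)
[Gauss-Seidel] macro 8: S0 reads c1=3 → after 2×micro: -1; S1 reads c0=-1 → after 1×micro: 3; S2 reads c1=3 → after 1×micro: -1527/256 ⇒ (c0=-1, c1=3, c2=-1527/256)
[Gauss-Seidel] macro 9: S0 reads c1=3 → after 2×micro: -1; S1 reads c0=-1 → after 1×micro: 3; S2 reads c1=3 → after 1×micro: -3063/512 ⇒ (c0=-1, c1=3, c2=-3063/512)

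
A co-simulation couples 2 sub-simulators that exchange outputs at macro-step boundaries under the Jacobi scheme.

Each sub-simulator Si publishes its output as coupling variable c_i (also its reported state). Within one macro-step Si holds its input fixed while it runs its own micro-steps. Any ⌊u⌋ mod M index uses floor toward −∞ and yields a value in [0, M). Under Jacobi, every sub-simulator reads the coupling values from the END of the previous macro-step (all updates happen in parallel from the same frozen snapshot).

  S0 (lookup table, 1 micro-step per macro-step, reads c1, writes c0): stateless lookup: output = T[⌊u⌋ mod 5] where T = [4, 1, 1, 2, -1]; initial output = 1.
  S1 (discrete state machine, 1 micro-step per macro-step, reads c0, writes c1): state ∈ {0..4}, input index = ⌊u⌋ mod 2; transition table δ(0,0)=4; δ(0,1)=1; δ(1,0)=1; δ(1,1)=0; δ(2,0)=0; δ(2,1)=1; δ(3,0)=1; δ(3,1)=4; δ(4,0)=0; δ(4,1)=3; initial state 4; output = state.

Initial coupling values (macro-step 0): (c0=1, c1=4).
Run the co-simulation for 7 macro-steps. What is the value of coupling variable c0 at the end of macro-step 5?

macro 1: S0 reads c1=4 → after 1×micro: -1; S1 reads c0=1 → after 1×micro: 3 ⇒ (c0=-1, c1=3)
macro 2: S0 reads c1=3 → after 1×micro: 2; S1 reads c0=-1 → after 1×micro: 4 ⇒ (c0=2, c1=4)
macro 3: S0 reads c1=4 → after 1×micro: -1; S1 reads c0=2 → after 1×micro: 0 ⇒ (c0=-1, c1=0)
macro 4: S0 reads c1=0 → after 1×micro: 4; S1 reads c0=-1 → after 1×micro: 1 ⇒ (c0=4, c1=1)
macro 5: S0 reads c1=1 → after 1×micro: 1; S1 reads c0=4 → after 1×micro: 1 ⇒ (c0=1, c1=1)
macro 6: S0 reads c1=1 → after 1×micro: 1; S1 reads c0=1 → after 1×micro: 0 ⇒ (c0=1, c1=0)
macro 7: S0 reads c1=0 → after 1×micro: 4; S1 reads c0=1 → after 1×micro: 1 ⇒ (c0=4, c1=1)

c0 at macro-step 5 = 1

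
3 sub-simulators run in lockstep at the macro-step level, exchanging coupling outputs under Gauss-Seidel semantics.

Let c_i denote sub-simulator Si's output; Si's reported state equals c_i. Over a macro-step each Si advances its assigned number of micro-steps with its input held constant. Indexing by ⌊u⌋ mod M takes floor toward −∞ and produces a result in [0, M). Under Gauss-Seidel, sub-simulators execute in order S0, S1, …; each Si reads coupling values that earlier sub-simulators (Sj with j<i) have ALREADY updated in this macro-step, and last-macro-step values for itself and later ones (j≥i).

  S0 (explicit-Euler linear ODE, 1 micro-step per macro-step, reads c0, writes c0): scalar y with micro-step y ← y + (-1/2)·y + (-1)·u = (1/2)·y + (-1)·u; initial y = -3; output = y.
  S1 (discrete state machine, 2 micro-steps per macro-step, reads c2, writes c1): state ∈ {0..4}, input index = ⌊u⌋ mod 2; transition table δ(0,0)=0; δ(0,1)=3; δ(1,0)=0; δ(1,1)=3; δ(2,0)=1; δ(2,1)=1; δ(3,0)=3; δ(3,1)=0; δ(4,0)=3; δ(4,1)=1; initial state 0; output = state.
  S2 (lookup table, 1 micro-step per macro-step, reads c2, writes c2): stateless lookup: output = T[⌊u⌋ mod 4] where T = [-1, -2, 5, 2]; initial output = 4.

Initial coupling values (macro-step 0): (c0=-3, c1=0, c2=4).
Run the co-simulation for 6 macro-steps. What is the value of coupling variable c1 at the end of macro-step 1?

c1 at macro-step 1 = 0

macro 1: S0 reads c0=-3 → after 1×micro: 3/2; S1 reads c2=4 → after 2×micro: 0; S2 reads c2=4 → after 1×micro: -1 ⇒ (c0=3/2, c1=0, c2=-1)
macro 2: S0 reads c0=3/2 → after 1×micro: -3/4; S1 reads c2=-1 → after 2×micro: 0; S2 reads c2=-1 → after 1×micro: 2 ⇒ (c0=-3/4, c1=0, c2=2)
macro 3: S0 reads c0=-3/4 → after 1×micro: 3/8; S1 reads c2=2 → after 2×micro: 0; S2 reads c2=2 → after 1×micro: 5 ⇒ (c0=3/8, c1=0, c2=5)
macro 4: S0 reads c0=3/8 → after 1×micro: -3/16; S1 reads c2=5 → after 2×micro: 0; S2 reads c2=5 → after 1×micro: -2 ⇒ (c0=-3/16, c1=0, c2=-2)
macro 5: S0 reads c0=-3/16 → after 1×micro: 3/32; S1 reads c2=-2 → after 2×micro: 0; S2 reads c2=-2 → after 1×micro: 5 ⇒ (c0=3/32, c1=0, c2=5)
macro 6: S0 reads c0=3/32 → after 1×micro: -3/64; S1 reads c2=5 → after 2×micro: 0; S2 reads c2=5 → after 1×micro: -2 ⇒ (c0=-3/64, c1=0, c2=-2)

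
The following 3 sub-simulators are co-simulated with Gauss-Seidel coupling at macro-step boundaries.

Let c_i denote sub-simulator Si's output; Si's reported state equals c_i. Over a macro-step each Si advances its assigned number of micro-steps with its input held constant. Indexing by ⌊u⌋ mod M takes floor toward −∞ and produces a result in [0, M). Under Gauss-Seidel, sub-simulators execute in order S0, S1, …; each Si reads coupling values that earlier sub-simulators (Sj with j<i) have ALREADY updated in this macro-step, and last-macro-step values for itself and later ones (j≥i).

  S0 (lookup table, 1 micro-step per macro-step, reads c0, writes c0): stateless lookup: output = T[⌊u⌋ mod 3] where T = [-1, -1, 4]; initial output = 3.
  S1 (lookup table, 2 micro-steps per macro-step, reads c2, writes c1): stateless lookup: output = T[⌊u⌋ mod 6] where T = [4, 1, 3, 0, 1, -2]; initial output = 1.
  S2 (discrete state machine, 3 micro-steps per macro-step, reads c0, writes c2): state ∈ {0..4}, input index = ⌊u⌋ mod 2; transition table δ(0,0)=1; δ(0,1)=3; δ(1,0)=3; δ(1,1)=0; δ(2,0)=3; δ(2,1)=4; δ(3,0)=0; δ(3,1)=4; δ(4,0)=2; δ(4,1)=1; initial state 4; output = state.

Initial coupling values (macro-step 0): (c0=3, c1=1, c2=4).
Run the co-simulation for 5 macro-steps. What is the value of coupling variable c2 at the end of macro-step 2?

macro 1: S0 reads c0=3 → after 1×micro: -1; S1 reads c2=4 → after 2×micro: 1; S2 reads c0=-1 → after 3×micro: 3 ⇒ (c0=-1, c1=1, c2=3)
macro 2: S0 reads c0=-1 → after 1×micro: 4; S1 reads c2=3 → after 2×micro: 0; S2 reads c0=4 → after 3×micro: 3 ⇒ (c0=4, c1=0, c2=3)
macro 3: S0 reads c0=4 → after 1×micro: -1; S1 reads c2=3 → after 2×micro: 0; S2 reads c0=-1 → after 3×micro: 0 ⇒ (c0=-1, c1=0, c2=0)
macro 4: S0 reads c0=-1 → after 1×micro: 4; S1 reads c2=0 → after 2×micro: 4; S2 reads c0=4 → after 3×micro: 0 ⇒ (c0=4, c1=4, c2=0)
macro 5: S0 reads c0=4 → after 1×micro: -1; S1 reads c2=0 → after 2×micro: 4; S2 reads c0=-1 → after 3×micro: 1 ⇒ (c0=-1, c1=4, c2=1)

c2 at macro-step 2 = 3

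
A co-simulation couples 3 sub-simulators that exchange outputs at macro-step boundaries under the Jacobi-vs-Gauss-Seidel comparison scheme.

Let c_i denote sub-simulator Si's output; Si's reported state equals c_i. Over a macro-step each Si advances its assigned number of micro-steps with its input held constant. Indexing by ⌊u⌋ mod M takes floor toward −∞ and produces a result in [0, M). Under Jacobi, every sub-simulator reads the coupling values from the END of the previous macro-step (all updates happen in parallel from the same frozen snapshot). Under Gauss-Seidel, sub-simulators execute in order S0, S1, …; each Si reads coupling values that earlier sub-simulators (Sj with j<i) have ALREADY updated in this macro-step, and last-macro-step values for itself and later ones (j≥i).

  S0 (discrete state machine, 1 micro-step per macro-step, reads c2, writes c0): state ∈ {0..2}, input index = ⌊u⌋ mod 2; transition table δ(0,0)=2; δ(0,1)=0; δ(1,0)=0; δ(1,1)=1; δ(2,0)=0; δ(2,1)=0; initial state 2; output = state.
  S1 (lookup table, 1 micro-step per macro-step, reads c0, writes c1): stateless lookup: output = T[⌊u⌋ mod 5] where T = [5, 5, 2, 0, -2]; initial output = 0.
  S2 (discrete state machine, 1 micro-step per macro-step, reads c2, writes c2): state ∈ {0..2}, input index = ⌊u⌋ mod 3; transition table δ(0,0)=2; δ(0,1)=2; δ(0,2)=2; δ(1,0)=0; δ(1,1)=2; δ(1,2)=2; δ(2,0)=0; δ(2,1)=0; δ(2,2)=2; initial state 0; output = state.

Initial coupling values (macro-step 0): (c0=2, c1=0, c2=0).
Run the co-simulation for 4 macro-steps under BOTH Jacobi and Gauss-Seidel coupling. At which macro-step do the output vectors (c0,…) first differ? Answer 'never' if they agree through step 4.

[Jacobi] macro 1: S0 reads c2=0 → after 1×micro: 0; S1 reads c0=2 → after 1×micro: 2; S2 reads c2=0 → after 1×micro: 2 ⇒ (c0=0, c1=2, c2=2)
[Jacobi] macro 2: S0 reads c2=2 → after 1×micro: 2; S1 reads c0=0 → after 1×micro: 5; S2 reads c2=2 → after 1×micro: 2 ⇒ (c0=2, c1=5, c2=2)
[Jacobi] macro 3: S0 reads c2=2 → after 1×micro: 0; S1 reads c0=2 → after 1×micro: 2; S2 reads c2=2 → after 1×micro: 2 ⇒ (c0=0, c1=2, c2=2)
[Jacobi] macro 4: S0 reads c2=2 → after 1×micro: 2; S1 reads c0=0 → after 1×micro: 5; S2 reads c2=2 → after 1×micro: 2 ⇒ (c0=2, c1=5, c2=2)
[Gauss-Seidel] macro 1: S0 reads c2=0 → after 1×micro: 0; S1 reads c0=0 → after 1×micro: 5; S2 reads c2=0 → after 1×micro: 2 ⇒ (c0=0, c1=5, c2=2)
[Gauss-Seidel] macro 2: S0 reads c2=2 → after 1×micro: 2; S1 reads c0=2 → after 1×micro: 2; S2 reads c2=2 → after 1×micro: 2 ⇒ (c0=2, c1=2, c2=2)
[Gauss-Seidel] macro 3: S0 reads c2=2 → after 1×micro: 0; S1 reads c0=0 → after 1×micro: 5; S2 reads c2=2 → after 1×micro: 2 ⇒ (c0=0, c1=5, c2=2)
[Gauss-Seidel] macro 4: S0 reads c2=2 → after 1×micro: 2; S1 reads c0=2 → after 1×micro: 2; S2 reads c2=2 → after 1×micro: 2 ⇒ (c0=2, c1=2, c2=2)

first divergence at macro-step: 1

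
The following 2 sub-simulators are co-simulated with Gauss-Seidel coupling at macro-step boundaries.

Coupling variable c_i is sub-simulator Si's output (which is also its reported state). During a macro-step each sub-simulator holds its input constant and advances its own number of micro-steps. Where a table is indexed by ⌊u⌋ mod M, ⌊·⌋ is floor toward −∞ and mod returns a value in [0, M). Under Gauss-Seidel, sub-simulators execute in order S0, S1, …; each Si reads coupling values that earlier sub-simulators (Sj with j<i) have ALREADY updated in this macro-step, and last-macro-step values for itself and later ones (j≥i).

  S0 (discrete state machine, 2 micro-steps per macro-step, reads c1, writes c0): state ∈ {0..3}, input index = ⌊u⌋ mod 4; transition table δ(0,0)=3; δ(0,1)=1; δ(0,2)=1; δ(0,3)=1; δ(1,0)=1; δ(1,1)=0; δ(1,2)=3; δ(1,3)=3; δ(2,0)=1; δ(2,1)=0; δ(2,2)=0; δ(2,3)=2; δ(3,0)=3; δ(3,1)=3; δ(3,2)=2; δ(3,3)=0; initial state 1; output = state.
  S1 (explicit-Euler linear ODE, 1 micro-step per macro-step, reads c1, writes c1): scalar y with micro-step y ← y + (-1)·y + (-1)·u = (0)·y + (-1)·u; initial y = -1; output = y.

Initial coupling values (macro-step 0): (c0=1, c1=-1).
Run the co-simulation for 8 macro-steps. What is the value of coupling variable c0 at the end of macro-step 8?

macro 1: S0 reads c1=-1 → after 2×micro: 0; S1 reads c1=-1 → after 1×micro: 1 ⇒ (c0=0, c1=1)
macro 2: S0 reads c1=1 → after 2×micro: 0; S1 reads c1=1 → after 1×micro: -1 ⇒ (c0=0, c1=-1)
macro 3: S0 reads c1=-1 → after 2×micro: 3; S1 reads c1=-1 → after 1×micro: 1 ⇒ (c0=3, c1=1)
macro 4: S0 reads c1=1 → after 2×micro: 3; S1 reads c1=1 → after 1×micro: -1 ⇒ (c0=3, c1=-1)
macro 5: S0 reads c1=-1 → after 2×micro: 1; S1 reads c1=-1 → after 1×micro: 1 ⇒ (c0=1, c1=1)
macro 6: S0 reads c1=1 → after 2×micro: 1; S1 reads c1=1 → after 1×micro: -1 ⇒ (c0=1, c1=-1)
macro 7: S0 reads c1=-1 → after 2×micro: 0; S1 reads c1=-1 → after 1×micro: 1 ⇒ (c0=0, c1=1)
macro 8: S0 reads c1=1 → after 2×micro: 0; S1 reads c1=1 → after 1×micro: -1 ⇒ (c0=0, c1=-1)

c0 at macro-step 8 = 0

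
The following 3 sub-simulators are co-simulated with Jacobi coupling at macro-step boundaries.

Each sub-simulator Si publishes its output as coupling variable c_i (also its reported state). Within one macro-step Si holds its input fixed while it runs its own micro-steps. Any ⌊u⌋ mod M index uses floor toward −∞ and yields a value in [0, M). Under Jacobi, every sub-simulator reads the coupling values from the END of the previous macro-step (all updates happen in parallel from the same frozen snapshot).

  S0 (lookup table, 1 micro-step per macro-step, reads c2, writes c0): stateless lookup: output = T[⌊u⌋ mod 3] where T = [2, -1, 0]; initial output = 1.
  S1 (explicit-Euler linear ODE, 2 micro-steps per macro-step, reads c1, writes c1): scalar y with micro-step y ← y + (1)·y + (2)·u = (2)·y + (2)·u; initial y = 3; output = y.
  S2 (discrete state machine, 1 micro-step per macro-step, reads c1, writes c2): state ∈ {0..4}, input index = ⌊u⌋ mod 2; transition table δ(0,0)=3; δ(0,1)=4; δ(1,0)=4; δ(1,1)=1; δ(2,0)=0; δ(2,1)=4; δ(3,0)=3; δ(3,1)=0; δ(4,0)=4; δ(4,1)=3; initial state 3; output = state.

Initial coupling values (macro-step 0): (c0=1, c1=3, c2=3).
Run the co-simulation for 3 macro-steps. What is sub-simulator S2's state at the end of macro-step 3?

S2 state at macro-step 3 = 3

macro 1: S0 reads c2=3 → after 1×micro: 2; S1 reads c1=3 → after 2×micro: 30; S2 reads c1=3 → after 1×micro: 0 ⇒ (c0=2, c1=30, c2=0)
macro 2: S0 reads c2=0 → after 1×micro: 2; S1 reads c1=30 → after 2×micro: 300; S2 reads c1=30 → after 1×micro: 3 ⇒ (c0=2, c1=300, c2=3)
macro 3: S0 reads c2=3 → after 1×micro: 2; S1 reads c1=300 → after 2×micro: 3000; S2 reads c1=300 → after 1×micro: 3 ⇒ (c0=2, c1=3000, c2=3)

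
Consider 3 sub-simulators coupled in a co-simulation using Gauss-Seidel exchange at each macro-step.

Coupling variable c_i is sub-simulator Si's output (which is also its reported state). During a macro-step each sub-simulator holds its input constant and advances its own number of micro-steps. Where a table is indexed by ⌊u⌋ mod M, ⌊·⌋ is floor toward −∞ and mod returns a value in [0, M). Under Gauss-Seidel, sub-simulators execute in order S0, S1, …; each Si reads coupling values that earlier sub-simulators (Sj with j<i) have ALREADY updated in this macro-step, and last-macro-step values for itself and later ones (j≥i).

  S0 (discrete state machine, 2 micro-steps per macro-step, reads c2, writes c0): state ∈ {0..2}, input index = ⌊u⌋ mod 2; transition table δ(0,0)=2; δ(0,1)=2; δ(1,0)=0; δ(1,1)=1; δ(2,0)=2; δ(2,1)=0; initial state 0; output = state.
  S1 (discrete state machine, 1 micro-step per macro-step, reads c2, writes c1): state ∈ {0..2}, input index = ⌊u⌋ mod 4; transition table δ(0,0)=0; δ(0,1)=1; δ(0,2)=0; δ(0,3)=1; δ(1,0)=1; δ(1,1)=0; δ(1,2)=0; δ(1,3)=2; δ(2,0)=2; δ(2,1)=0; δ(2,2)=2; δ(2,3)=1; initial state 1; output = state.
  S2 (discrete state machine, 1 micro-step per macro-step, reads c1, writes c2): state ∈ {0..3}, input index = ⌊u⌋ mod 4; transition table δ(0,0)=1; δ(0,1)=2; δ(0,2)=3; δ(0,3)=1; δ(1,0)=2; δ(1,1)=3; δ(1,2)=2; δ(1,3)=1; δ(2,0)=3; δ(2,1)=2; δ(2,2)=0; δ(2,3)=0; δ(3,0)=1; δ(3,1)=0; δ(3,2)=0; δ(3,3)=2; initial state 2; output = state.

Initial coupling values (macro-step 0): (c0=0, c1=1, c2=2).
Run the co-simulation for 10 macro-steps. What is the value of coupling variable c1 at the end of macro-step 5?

c1 at macro-step 5 = 1

macro 1: S0 reads c2=2 → after 2×micro: 2; S1 reads c2=2 → after 1×micro: 0; S2 reads c1=0 → after 1×micro: 3 ⇒ (c0=2, c1=0, c2=3)
macro 2: S0 reads c2=3 → after 2×micro: 2; S1 reads c2=3 → after 1×micro: 1; S2 reads c1=1 → after 1×micro: 0 ⇒ (c0=2, c1=1, c2=0)
macro 3: S0 reads c2=0 → after 2×micro: 2; S1 reads c2=0 → after 1×micro: 1; S2 reads c1=1 → after 1×micro: 2 ⇒ (c0=2, c1=1, c2=2)
macro 4: S0 reads c2=2 → after 2×micro: 2; S1 reads c2=2 → after 1×micro: 0; S2 reads c1=0 → after 1×micro: 3 ⇒ (c0=2, c1=0, c2=3)
macro 5: S0 reads c2=3 → after 2×micro: 2; S1 reads c2=3 → after 1×micro: 1; S2 reads c1=1 → after 1×micro: 0 ⇒ (c0=2, c1=1, c2=0)
macro 6: S0 reads c2=0 → after 2×micro: 2; S1 reads c2=0 → after 1×micro: 1; S2 reads c1=1 → after 1×micro: 2 ⇒ (c0=2, c1=1, c2=2)
macro 7: S0 reads c2=2 → after 2×micro: 2; S1 reads c2=2 → after 1×micro: 0; S2 reads c1=0 → after 1×micro: 3 ⇒ (c0=2, c1=0, c2=3)
macro 8: S0 reads c2=3 → after 2×micro: 2; S1 reads c2=3 → after 1×micro: 1; S2 reads c1=1 → after 1×micro: 0 ⇒ (c0=2, c1=1, c2=0)
macro 9: S0 reads c2=0 → after 2×micro: 2; S1 reads c2=0 → after 1×micro: 1; S2 reads c1=1 → after 1×micro: 2 ⇒ (c0=2, c1=1, c2=2)
macro 10: S0 reads c2=2 → after 2×micro: 2; S1 reads c2=2 → after 1×micro: 0; S2 reads c1=0 → after 1×micro: 3 ⇒ (c0=2, c1=0, c2=3)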